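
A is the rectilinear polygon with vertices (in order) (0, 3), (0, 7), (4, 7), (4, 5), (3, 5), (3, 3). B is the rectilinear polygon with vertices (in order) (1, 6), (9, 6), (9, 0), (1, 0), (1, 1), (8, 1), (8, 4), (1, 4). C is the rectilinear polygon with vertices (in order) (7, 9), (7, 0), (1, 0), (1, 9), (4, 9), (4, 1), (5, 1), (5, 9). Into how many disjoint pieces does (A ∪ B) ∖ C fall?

(A ∪ B) ∖ C splits into 3 disjoint pieces (area 4, area 2, area 9).

3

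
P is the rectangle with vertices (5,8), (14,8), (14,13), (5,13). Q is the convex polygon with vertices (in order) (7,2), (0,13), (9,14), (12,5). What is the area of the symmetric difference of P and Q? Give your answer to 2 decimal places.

73.33

|P| = 45, |Q| = 80, |P∩Q| = 25.8333.
|P △ Q| = |P| + |Q| − 2·|P∩Q| = 45 + 80 − 51.6667 = 73.33.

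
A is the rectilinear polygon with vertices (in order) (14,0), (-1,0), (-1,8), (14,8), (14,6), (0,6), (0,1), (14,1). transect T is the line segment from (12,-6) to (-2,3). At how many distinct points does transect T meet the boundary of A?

The segment meets the boundary at (-1,2.357), (0,1.714), (1.111,1), (2.667,0).

4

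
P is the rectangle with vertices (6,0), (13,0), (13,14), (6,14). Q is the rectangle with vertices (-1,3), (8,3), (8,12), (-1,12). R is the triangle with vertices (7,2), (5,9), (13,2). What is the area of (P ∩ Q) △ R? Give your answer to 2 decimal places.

|P ∩ Q| = 18.
|(P ∩ Q) ∩ R| = 7.6071.
|(P ∩ Q) △ R| = 18 + 21 − 15.2143 = 23.79.

23.79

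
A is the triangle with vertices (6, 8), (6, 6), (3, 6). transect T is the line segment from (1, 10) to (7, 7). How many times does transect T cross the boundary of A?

2

The segment meets the boundary at (6,7.5), (5.571,7.714).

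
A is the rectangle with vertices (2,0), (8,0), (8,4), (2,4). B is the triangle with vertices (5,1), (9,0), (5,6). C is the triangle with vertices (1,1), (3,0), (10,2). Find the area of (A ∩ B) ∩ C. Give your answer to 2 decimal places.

1.64

The region (A ∩ B) ∩ C is the polygon with vertices (5,1), (5,1.444), (7.828,1.759), (8,1.5), (8,1.429), (5.8,0.8).
By the shoelace formula its area is 1.64.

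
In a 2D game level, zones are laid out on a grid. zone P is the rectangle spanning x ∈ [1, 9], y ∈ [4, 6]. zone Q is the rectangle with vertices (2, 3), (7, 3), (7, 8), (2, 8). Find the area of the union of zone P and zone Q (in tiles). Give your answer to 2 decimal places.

By inclusion–exclusion:
Individual areas: |zone P| = 16, |zone Q| = 25.
|zone P∩zone Q|: x∈[2,7], y∈[4,6] → 5·2 = 10.
|zone P ∪ zone Q| = 41 − 10 = 31.00.

31.00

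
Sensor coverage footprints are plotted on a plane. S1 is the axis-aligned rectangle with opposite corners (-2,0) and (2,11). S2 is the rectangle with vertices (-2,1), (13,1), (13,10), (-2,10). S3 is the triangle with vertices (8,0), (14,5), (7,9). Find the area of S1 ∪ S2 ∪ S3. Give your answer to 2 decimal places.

By inclusion–exclusion:
Individual areas: |S1| = 44, |S2| = 135, |S3| = 29.5.
|S1∩S2|: x∈[-2,2], y∈[1,10] → 4·9 = 36.
|S1∩S3| = 0.
|S2∩S3| = 28.1421.
|S1∩S2∩S3| = 0.
|S1 ∪ S2 ∪ S3| = 208.5 − 64.1421 + 0 = 144.36.

144.36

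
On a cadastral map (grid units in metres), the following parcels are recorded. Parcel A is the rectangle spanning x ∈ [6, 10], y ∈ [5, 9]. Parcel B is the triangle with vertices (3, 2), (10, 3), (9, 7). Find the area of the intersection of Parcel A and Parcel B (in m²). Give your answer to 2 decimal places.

2.90

The intersection is the polygon with vertices (6.6,5), (9,7), (9.5,5).
By the shoelace formula its area is 2.90.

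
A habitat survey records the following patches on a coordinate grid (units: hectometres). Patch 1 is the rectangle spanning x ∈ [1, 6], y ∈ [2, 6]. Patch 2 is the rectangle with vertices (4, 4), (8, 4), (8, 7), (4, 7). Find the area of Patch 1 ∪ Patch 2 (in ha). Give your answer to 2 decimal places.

28.00

By inclusion–exclusion:
Individual areas: |Patch 1| = 20, |Patch 2| = 12.
|Patch 1∩Patch 2|: x∈[4,6], y∈[4,6] → 2·2 = 4.
|Patch 1 ∪ Patch 2| = 32 − 4 = 28.00.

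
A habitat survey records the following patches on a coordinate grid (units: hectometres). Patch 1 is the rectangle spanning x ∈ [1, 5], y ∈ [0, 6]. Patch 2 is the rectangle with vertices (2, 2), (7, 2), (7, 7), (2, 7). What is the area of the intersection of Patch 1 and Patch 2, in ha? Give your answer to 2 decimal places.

12.00

|Patch 1∩Patch 2|: x∈[2,5], y∈[2,6] → 3·4 = 12.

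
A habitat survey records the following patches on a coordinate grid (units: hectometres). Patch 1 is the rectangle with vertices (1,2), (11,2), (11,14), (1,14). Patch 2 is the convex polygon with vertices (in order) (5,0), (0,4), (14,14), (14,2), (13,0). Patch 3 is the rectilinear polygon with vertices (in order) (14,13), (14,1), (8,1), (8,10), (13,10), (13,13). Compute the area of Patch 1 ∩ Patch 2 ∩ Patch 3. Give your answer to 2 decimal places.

The intersection is the polygon with vertices (8,2), (8,9.714), (8.4,10), (11,10), (11,2).
By the shoelace formula its area is 23.94.

23.94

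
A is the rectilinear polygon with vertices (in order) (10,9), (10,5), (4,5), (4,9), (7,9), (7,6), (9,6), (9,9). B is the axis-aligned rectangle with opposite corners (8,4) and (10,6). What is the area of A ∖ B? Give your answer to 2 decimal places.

16.00

|A| = 18, |A∩B| = 2.
|A ∖ B| = |A| − |A∩B| = 18 − 2 = 16.00.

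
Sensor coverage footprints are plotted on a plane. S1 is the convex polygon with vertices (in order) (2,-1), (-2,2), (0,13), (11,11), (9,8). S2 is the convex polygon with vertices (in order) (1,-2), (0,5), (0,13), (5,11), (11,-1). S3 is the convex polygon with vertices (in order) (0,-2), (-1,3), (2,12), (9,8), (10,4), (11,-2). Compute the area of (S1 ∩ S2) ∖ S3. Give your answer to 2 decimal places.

8.75

|S1 ∩ S2| = 66.1843.
|(S1 ∩ S2) ∩ S3| = 57.4343.
|(S1 ∩ S2) ∖ S3| = 66.1843 − 57.4343 = 8.75.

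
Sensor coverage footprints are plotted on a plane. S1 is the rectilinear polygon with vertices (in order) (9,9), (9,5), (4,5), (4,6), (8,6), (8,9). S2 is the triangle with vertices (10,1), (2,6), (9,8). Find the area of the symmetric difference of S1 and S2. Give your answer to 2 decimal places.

|S1| = 8, |S2| = 25.5, |S1∩S2| = 6.8571.
|S1 △ S2| = |S1| + |S2| − 2·|S1∩S2| = 8 + 25.5 − 13.7143 = 19.79.

19.79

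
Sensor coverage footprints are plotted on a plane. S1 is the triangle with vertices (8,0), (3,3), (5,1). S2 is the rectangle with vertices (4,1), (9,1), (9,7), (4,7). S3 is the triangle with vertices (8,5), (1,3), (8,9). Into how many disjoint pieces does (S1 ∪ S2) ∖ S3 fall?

(S1 ∪ S2) ∖ S3 splits into 2 disjoint pieces (area 20.581, area 1.1905).

2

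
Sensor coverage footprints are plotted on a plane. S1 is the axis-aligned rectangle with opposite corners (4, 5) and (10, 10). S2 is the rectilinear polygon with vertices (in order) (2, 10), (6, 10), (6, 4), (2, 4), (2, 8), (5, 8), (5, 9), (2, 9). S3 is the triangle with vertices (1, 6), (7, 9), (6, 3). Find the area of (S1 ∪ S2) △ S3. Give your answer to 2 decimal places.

|S1 ∪ S2| = 42.
|(S1 ∪ S2) ∩ S3| = 14.7833.
|(S1 ∪ S2) △ S3| = 42 + 16.5 − 29.5667 = 28.93.

28.93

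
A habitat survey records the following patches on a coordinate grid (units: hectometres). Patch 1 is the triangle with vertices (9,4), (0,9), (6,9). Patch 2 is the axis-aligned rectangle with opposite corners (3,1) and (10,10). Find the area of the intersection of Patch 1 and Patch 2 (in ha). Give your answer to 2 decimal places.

The intersection is the polygon with vertices (3,7.333), (3,9), (6,9), (9,4).
By the shoelace formula its area is 12.50.

12.50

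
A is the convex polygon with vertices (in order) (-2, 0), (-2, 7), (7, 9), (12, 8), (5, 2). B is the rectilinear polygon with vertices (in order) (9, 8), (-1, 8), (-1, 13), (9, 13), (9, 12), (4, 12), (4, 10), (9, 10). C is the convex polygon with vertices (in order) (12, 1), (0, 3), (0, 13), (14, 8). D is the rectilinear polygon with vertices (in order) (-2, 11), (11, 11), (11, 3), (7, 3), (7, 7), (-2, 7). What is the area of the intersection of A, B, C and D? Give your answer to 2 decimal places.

3.85

The intersection is the polygon with vertices (9,8), (2.5,8), (7,9), (9,8.6).
By the shoelace formula its area is 3.85.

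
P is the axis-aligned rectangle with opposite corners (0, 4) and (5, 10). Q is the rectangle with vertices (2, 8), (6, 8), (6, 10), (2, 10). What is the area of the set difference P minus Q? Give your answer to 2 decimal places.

24.00

|P∩Q|: x∈[2,5], y∈[8,10] → 3·2 = 6.
|P| = 30.
|P ∖ Q| = |P| − |P∩Q| = 30 − 6 = 24.00.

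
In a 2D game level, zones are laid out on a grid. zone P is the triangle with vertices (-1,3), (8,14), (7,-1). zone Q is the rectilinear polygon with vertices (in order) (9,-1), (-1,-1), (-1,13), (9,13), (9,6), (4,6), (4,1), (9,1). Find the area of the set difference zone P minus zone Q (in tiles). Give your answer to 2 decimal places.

|zone P| = 62, |zone P∩zone Q| = 45.1242.
|zone P ∖ zone Q| = |zone P| − |zone P∩zone Q| = 62 − 45.1242 = 16.88.

16.88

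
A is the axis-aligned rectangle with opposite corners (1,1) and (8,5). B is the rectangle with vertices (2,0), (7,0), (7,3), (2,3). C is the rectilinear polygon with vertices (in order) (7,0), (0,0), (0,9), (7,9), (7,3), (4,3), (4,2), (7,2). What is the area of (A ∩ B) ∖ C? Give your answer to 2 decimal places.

|A ∩ B| = 10.
|(A ∩ B) ∩ C| = 7.
|(A ∩ B) ∖ C| = 10 − 7 = 3.00.

3.00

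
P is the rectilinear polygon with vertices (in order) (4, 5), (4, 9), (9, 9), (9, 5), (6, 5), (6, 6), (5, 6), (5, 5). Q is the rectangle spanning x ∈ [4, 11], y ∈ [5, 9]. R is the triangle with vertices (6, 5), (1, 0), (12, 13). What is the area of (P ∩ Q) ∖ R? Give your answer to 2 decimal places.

17.04

|P ∩ Q| = 19.
|(P ∩ Q) ∩ R| = 1.958.
|(P ∩ Q) ∖ R| = 19 − 1.958 = 17.04.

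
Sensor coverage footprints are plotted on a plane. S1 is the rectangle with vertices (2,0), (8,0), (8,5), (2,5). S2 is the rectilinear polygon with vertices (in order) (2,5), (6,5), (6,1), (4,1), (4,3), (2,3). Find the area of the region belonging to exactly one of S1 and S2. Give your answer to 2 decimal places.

18.00

|S1| = 30, |S2| = 12, |S1∩S2| = 12.
|S1 △ S2| = |S1| + |S2| − 2·|S1∩S2| = 30 + 12 − 24 = 18.00.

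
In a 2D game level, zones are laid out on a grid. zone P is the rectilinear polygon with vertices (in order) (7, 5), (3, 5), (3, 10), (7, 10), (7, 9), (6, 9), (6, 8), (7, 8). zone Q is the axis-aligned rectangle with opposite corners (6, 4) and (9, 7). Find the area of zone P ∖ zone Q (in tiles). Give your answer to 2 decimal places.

|zone P| = 19, |zone P∩zone Q| = 2.
|zone P ∖ zone Q| = |zone P| − |zone P∩zone Q| = 19 − 2 = 17.00.

17.00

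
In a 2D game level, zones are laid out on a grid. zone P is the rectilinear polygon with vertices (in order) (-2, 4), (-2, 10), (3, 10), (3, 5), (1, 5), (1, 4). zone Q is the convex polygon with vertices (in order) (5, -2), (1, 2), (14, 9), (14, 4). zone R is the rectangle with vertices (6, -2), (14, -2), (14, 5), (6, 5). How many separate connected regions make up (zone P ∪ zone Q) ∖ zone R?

(zone P ∪ zone Q) ∖ zone R splits into 3 disjoint pieces (area 28, area 18.3974, area 14.8571).

3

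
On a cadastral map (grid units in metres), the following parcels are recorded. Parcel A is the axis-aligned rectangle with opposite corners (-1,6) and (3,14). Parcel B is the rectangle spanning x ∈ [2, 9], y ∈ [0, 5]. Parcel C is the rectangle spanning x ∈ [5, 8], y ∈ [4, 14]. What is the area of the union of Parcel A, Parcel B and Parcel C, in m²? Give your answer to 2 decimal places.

94.00

By inclusion–exclusion:
Individual areas: |Parcel A| = 32, |Parcel B| = 35, |Parcel C| = 30.
|Parcel A∩Parcel B| = 0 (no overlap).
|Parcel A∩Parcel C| = 0 (no overlap).
|Parcel B∩Parcel C|: x∈[5,8], y∈[4,5] → 3·1 = 3.
|Parcel A∩Parcel B∩Parcel C| = 0.
|Parcel A ∪ Parcel B ∪ Parcel C| = 97 − 3 + 0 = 94.00.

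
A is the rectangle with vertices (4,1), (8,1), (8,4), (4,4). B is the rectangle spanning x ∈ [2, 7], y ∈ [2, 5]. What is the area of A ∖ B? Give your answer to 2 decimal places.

6.00

|A∩B|: x∈[4,7], y∈[2,4] → 3·2 = 6.
|A| = 12.
|A ∖ B| = |A| − |A∩B| = 12 − 6 = 6.00.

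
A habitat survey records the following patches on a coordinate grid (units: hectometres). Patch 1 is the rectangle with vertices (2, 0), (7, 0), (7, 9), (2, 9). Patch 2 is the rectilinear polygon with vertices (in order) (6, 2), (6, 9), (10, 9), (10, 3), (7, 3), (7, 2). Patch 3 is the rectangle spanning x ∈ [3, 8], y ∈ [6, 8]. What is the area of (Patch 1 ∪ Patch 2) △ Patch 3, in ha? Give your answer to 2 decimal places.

53.00

|Patch 1 ∪ Patch 2| = 63.
|(Patch 1 ∪ Patch 2) ∩ Patch 3| = 10.
|(Patch 1 ∪ Patch 2) △ Patch 3| = 63 + 10 − 20 = 53.00.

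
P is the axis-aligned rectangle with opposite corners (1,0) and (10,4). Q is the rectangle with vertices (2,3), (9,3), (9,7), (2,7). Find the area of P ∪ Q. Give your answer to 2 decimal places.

By inclusion–exclusion:
Individual areas: |P| = 36, |Q| = 28.
|P∩Q|: x∈[2,9], y∈[3,4] → 7·1 = 7.
|P ∪ Q| = 64 − 7 = 57.00.

57.00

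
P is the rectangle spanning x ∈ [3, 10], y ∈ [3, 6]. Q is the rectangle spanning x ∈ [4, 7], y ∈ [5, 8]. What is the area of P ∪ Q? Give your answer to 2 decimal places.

By inclusion–exclusion:
Individual areas: |P| = 21, |Q| = 9.
|P∩Q|: x∈[4,7], y∈[5,6] → 3·1 = 3.
|P ∪ Q| = 30 − 3 = 27.00.

27.00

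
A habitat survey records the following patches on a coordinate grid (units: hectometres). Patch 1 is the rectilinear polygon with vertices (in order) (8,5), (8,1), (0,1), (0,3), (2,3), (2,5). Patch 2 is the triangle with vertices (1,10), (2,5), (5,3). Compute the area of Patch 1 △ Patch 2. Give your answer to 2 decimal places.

30.79

|Patch 1| = 28, |Patch 2| = 6.5, |Patch 1∩Patch 2| = 1.8571.
|Patch 1 △ Patch 2| = |Patch 1| + |Patch 2| − 2·|Patch 1∩Patch 2| = 28 + 6.5 − 3.7143 = 30.79.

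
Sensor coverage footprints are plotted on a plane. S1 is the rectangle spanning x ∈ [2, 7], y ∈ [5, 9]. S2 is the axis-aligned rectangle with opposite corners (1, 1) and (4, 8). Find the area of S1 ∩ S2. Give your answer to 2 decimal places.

6.00

|S1∩S2|: x∈[2,4], y∈[5,8] → 2·3 = 6.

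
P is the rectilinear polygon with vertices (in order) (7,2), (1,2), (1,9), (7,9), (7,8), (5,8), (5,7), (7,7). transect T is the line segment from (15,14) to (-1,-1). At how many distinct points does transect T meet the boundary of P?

2

The segment meets the boundary at (2.2,2), (7,6.5).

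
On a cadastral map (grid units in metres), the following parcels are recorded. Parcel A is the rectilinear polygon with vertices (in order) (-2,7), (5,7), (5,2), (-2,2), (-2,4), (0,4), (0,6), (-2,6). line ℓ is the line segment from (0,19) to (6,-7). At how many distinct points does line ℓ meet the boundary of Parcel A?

2

The segment meets the boundary at (3.923,2), (2.769,7).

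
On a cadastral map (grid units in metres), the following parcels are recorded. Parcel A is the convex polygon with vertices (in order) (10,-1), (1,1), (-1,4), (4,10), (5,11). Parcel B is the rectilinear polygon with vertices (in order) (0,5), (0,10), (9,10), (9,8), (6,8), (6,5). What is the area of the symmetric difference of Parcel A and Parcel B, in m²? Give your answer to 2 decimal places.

|Parcel A| = 65.5, |Parcel B| = 36, |Parcel A∩Parcel B| = 20.0667.
|Parcel A △ Parcel B| = |Parcel A| + |Parcel B| − 2·|Parcel A∩Parcel B| = 65.5 + 36 − 40.1333 = 61.37.

61.37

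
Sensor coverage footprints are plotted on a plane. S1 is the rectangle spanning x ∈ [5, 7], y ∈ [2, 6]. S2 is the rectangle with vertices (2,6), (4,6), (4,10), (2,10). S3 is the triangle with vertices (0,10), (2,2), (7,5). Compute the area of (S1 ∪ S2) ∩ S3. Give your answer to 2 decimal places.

6.21

|S1 ∪ S2| = 16.
|(S1 ∪ S2) ∩ S3| = 6.21.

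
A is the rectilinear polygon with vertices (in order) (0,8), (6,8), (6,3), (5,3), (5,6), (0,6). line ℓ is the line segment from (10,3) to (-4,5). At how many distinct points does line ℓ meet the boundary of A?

2

The segment meets the boundary at (5,3.714), (6,3.571).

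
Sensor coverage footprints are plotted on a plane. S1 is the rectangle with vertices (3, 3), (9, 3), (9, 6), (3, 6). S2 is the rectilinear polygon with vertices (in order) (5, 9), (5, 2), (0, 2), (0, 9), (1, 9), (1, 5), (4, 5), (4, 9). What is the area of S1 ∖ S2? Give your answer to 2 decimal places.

|S1| = 18, |S1∩S2| = 5.
|S1 ∖ S2| = |S1| − |S1∩S2| = 18 − 5 = 13.00.

13.00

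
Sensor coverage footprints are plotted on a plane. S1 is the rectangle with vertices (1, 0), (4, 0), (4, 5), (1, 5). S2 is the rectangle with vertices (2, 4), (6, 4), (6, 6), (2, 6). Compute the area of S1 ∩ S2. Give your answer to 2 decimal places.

2.00

|S1∩S2|: x∈[2,4], y∈[4,5] → 2·1 = 2.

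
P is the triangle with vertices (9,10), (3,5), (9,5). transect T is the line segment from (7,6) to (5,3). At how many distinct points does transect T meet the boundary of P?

1

The segment meets the boundary at (6.333,5).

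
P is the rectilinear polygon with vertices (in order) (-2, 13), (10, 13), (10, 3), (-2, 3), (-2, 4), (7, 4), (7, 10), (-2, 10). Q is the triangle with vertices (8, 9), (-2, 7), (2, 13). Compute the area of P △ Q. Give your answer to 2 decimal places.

71.63

|P| = 66, |Q| = 26, |P∩Q| = 10.1833.
|P △ Q| = |P| + |Q| − 2·|P∩Q| = 66 + 26 − 20.3667 = 71.63.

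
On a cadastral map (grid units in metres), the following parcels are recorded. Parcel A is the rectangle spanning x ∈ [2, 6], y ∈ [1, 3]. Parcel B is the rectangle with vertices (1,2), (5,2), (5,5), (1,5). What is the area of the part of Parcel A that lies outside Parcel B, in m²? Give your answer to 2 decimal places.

5.00

|Parcel A∩Parcel B|: x∈[2,5], y∈[2,3] → 3·1 = 3.
|Parcel A| = 8.
|Parcel A ∖ Parcel B| = |Parcel A| − |Parcel A∩Parcel B| = 8 − 3 = 5.00.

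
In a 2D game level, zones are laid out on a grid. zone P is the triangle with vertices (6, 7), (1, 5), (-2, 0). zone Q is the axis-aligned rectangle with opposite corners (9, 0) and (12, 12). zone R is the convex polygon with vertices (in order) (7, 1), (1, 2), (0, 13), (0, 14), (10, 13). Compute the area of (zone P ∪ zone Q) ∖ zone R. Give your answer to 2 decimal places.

38.10

|zone P ∪ zone Q| = 45.5.
|(zone P ∪ zone Q) ∩ zone R| = 7.4013.
|(zone P ∪ zone Q) ∖ zone R| = 45.5 − 7.4013 = 38.10.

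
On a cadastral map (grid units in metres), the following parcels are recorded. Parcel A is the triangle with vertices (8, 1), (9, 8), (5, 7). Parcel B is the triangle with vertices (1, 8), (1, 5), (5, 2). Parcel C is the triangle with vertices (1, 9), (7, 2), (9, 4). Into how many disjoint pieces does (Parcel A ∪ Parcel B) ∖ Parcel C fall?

3

(Parcel A ∪ Parcel B) ∖ Parcel C splits into 3 disjoint pieces (area 7.8599, area 1, area 6).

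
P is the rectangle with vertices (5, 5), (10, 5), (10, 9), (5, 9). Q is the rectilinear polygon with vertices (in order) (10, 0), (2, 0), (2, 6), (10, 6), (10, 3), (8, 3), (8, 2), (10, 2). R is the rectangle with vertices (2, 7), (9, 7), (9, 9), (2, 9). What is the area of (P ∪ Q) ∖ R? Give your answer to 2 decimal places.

53.00

|P ∪ Q| = 61.
|(P ∪ Q) ∩ R| = 8.
|(P ∪ Q) ∖ R| = 61 − 8 = 53.00.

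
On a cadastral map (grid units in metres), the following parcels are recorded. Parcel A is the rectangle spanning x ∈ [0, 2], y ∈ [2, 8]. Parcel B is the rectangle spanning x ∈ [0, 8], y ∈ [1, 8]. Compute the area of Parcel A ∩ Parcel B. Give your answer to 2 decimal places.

12.00

|Parcel A∩Parcel B|: x∈[0,2], y∈[2,8] → 2·6 = 12.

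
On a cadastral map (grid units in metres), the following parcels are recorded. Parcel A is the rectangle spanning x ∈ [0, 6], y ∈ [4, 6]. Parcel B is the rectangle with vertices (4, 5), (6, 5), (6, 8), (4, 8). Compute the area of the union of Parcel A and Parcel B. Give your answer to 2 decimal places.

By inclusion–exclusion:
Individual areas: |Parcel A| = 12, |Parcel B| = 6.
|Parcel A∩Parcel B|: x∈[4,6], y∈[5,6] → 2·1 = 2.
|Parcel A ∪ Parcel B| = 18 − 2 = 16.00.

16.00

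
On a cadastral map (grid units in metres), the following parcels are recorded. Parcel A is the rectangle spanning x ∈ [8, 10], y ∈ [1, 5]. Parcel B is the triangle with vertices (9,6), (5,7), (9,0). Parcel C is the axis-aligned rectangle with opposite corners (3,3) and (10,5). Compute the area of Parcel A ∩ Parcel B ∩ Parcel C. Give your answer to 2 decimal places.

2.00

The intersection is the polygon with vertices (9,5), (9,3), (8,3), (8,5).
By the shoelace formula its area is 2.00.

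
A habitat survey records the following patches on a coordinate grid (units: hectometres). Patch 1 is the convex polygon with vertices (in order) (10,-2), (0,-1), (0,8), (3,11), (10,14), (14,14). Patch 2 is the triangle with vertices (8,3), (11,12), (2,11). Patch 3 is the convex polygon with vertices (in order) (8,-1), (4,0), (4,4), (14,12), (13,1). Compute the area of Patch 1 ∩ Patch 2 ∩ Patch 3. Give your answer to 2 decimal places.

The intersection is the polygon with vertices (8,3), (6.031,5.625), (9.909,8.727).
By the shoelace formula its area is 8.14.

8.14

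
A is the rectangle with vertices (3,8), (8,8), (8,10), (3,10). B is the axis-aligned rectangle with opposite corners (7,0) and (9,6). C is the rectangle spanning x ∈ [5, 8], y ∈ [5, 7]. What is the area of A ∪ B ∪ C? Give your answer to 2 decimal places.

By inclusion–exclusion:
Individual areas: |A| = 10, |B| = 12, |C| = 6.
|A∩B| = 0 (no overlap).
|A∩C| = 0 (no overlap).
|B∩C|: x∈[7,8], y∈[5,6] → 1·1 = 1.
|A∩B∩C| = 0.
|A ∪ B ∪ C| = 28 − 1 + 0 = 27.00.

27.00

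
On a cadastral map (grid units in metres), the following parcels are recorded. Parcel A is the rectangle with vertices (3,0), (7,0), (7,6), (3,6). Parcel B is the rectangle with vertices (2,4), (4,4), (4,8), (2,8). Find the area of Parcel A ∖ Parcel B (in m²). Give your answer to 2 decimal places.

22.00

|Parcel A∩Parcel B|: x∈[3,4], y∈[4,6] → 1·2 = 2.
|Parcel A| = 24.
|Parcel A ∖ Parcel B| = |Parcel A| − |Parcel A∩Parcel B| = 24 − 2 = 22.00.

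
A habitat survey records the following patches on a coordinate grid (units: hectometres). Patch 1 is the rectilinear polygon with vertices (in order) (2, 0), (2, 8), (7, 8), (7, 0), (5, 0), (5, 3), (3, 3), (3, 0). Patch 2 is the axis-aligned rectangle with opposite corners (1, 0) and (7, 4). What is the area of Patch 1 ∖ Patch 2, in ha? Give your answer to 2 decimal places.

20.00

|Patch 1| = 34, |Patch 1∩Patch 2| = 14.
|Patch 1 ∖ Patch 2| = |Patch 1| − |Patch 1∩Patch 2| = 34 − 14 = 20.00.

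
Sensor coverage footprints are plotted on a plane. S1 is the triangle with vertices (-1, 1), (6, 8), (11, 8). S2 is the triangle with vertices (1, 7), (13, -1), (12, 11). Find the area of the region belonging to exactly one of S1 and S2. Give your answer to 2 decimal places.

|S1| = 17.5, |S2| = 68, |S1∩S2| = 12.1222.
|S1 △ S2| = |S1| + |S2| − 2·|S1∩S2| = 17.5 + 68 − 24.2444 = 61.26.

61.26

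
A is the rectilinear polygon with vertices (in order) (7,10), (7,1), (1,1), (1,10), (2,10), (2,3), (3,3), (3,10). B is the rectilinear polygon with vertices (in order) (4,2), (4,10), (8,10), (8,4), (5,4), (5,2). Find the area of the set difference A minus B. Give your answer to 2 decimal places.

|A| = 47, |A∩B| = 20.
|A ∖ B| = |A| − |A∩B| = 47 − 20 = 27.00.

27.00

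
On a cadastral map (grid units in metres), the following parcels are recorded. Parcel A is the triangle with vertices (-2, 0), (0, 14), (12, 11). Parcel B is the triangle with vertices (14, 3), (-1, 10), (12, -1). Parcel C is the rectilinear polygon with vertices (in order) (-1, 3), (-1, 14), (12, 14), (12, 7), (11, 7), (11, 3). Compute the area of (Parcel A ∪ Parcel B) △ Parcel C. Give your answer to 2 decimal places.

|Parcel A ∪ Parcel B| = 116.1466.
|(Parcel A ∪ Parcel B) ∩ Parcel C| = 94.3647.
|(Parcel A ∪ Parcel B) △ Parcel C| = 116.1466 + 139 − 188.7295 = 66.42.

66.42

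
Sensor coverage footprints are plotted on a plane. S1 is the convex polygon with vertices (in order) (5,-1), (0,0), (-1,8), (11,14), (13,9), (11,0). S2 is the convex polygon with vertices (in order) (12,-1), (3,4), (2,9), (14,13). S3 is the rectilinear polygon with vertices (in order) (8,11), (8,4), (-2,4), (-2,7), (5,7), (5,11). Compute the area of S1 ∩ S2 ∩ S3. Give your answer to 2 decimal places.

The intersection is the polygon with vertices (2.4,7), (5,7), (5,10), (8,11), (8,4), (3,4).
By the shoelace formula its area is 26.40.

26.40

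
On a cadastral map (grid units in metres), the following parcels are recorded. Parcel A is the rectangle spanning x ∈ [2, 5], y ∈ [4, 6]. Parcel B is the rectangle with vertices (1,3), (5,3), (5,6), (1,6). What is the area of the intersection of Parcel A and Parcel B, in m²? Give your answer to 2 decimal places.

6.00

|Parcel A∩Parcel B|: x∈[2,5], y∈[4,6] → 3·2 = 6.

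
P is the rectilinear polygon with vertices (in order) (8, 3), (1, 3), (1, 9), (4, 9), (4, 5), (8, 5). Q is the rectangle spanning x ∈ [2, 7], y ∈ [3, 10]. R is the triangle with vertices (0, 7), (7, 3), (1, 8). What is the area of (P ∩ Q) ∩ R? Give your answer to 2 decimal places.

The region (P ∩ Q) ∩ R is the polygon with vertices (2,7.167), (4,5.5), (4,5), (4.6,5), (7,3), (2,5.857).
By the shoelace formula its area is 3.12.

3.12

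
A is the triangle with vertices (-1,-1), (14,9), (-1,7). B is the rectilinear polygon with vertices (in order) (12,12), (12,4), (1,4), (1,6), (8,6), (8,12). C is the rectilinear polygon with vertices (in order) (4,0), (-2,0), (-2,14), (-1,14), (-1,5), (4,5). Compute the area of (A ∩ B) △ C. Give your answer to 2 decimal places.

54.78

|A ∩ B| = 21.7833.
|(A ∩ B) ∩ C| = 3.
|(A ∩ B) △ C| = 21.7833 + 39 − 6 = 54.78.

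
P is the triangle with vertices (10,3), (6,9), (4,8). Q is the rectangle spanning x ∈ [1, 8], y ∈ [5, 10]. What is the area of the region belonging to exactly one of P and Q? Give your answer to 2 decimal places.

29.80

|P| = 8, |Q| = 35, |P∩Q| = 6.6.
|P △ Q| = |P| + |Q| − 2·|P∩Q| = 8 + 35 − 13.2 = 29.80.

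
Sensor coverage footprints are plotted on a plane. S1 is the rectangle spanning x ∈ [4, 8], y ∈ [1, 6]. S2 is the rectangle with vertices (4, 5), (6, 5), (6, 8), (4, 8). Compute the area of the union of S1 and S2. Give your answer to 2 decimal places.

By inclusion–exclusion:
Individual areas: |S1| = 20, |S2| = 6.
|S1∩S2|: x∈[4,6], y∈[5,6] → 2·1 = 2.
|S1 ∪ S2| = 26 − 2 = 24.00.

24.00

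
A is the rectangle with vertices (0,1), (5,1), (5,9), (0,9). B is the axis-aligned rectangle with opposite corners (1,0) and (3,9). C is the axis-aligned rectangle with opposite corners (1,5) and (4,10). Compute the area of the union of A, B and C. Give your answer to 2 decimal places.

45.00

By inclusion–exclusion:
Individual areas: |A| = 40, |B| = 18, |C| = 15.
|A∩B|: x∈[1,3], y∈[1,9] → 2·8 = 16.
|A∩C|: x∈[1,4], y∈[5,9] → 3·4 = 12.
|B∩C|: x∈[1,3], y∈[5,9] → 2·4 = 8.
|A∩B∩C| = 8.
|A ∪ B ∪ C| = 73 − 36 + 8 = 45.00.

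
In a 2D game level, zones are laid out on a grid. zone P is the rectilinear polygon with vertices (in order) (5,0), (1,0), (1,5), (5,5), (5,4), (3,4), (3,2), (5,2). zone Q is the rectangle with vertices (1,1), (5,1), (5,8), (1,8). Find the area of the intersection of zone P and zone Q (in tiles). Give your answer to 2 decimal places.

12.00

The intersection is the polygon with vertices (1,5), (5,5), (5,4), (3,4), (3,2), (5,2), (5,1), (1,1).
By the shoelace formula its area is 12.00.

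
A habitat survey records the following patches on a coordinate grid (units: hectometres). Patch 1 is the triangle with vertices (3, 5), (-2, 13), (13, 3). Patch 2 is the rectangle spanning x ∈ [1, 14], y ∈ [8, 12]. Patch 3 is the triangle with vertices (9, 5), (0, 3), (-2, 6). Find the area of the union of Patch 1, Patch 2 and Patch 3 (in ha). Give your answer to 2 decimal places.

By inclusion–exclusion:
Individual areas: |Patch 1| = 35, |Patch 2| = 52, |Patch 3| = 15.5.
|Patch 1∩Patch 2| = 6.7375.
|Patch 1∩Patch 3| = 3.6297.
|Patch 2∩Patch 3| = 0.
|Patch 1∩Patch 2∩Patch 3| = 0.
|Patch 1 ∪ Patch 2 ∪ Patch 3| = 102.5 − 10.3672 + 0 = 92.13.

92.13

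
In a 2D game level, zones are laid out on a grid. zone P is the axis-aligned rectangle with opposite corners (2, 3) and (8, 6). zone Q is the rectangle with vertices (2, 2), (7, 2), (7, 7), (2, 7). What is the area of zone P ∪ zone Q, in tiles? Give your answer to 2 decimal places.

28.00

By inclusion–exclusion:
Individual areas: |zone P| = 18, |zone Q| = 25.
|zone P∩zone Q|: x∈[2,7], y∈[3,6] → 5·3 = 15.
|zone P ∪ zone Q| = 43 − 15 = 28.00.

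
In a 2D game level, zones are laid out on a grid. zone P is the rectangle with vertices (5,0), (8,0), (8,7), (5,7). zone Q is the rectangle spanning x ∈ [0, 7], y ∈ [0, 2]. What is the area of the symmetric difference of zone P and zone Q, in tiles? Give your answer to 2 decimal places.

27.00

|zone P∩zone Q|: x∈[5,7], y∈[0,2] → 2·2 = 4.
|zone P △ zone Q| = |zone P| + |zone Q| − 2·|zone P∩zone Q| = 21 + 14 − 8 = 27.00.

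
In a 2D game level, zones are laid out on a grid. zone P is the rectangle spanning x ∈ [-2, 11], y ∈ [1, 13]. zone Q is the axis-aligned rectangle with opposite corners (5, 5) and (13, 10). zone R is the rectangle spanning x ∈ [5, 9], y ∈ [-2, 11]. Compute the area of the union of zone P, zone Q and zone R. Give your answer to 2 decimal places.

By inclusion–exclusion:
Individual areas: |zone P| = 156, |zone Q| = 40, |zone R| = 52.
|zone P∩zone Q|: x∈[5,11], y∈[5,10] → 6·5 = 30.
|zone P∩zone R|: x∈[5,9], y∈[1,11] → 4·10 = 40.
|zone Q∩zone R|: x∈[5,9], y∈[5,10] → 4·5 = 20.
|zone P∩zone Q∩zone R| = 20.
|zone P ∪ zone Q ∪ zone R| = 248 − 90 + 20 = 178.00.

178.00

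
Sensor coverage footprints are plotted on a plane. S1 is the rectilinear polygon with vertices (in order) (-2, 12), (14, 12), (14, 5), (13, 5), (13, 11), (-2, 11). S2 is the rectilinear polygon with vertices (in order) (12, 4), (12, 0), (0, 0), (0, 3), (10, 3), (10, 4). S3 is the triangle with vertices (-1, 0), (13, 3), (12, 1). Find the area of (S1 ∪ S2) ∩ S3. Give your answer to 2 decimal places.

The region (S1 ∪ S2) ∩ S3 is the polygon with vertices (12,1), (0,0.077), (0,0.214), (12,2.786).
By the shoelace formula its area is 11.54.

11.54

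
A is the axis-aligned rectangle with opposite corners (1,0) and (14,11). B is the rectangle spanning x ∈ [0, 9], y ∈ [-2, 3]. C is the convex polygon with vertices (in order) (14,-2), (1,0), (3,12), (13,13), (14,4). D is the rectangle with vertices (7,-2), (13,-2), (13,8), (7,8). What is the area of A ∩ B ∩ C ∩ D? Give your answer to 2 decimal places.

6.00

The intersection is the polygon with vertices (9,0), (7,0), (7,3), (9,3).
By the shoelace formula its area is 6.00.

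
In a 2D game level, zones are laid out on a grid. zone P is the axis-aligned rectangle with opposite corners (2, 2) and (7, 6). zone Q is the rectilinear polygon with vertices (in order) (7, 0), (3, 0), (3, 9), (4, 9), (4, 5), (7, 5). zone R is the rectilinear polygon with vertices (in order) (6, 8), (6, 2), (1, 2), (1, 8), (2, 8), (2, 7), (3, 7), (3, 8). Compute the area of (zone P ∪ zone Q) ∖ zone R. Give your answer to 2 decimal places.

13.00

|zone P ∪ zone Q| = 31.
|(zone P ∪ zone Q) ∩ zone R| = 18.
|(zone P ∪ zone Q) ∖ zone R| = 31 − 18 = 13.00.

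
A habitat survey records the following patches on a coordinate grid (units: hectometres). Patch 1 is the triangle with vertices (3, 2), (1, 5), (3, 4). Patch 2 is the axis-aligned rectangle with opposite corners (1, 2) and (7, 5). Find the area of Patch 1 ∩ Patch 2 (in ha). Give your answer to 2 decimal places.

2.00

The intersection is the polygon with vertices (1,5), (3,4), (3,2).
By the shoelace formula its area is 2.00.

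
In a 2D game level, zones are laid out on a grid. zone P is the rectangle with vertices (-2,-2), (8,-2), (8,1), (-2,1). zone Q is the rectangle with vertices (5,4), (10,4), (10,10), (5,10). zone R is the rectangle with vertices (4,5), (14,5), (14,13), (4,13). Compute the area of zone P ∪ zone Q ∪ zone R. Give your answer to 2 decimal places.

115.00

By inclusion–exclusion:
Individual areas: |zone P| = 30, |zone Q| = 30, |zone R| = 80.
|zone P∩zone Q| = 0 (no overlap).
|zone P∩zone R| = 0 (no overlap).
|zone Q∩zone R|: x∈[5,10], y∈[5,10] → 5·5 = 25.
|zone P∩zone Q∩zone R| = 0.
|zone P ∪ zone Q ∪ zone R| = 140 − 25 + 0 = 115.00.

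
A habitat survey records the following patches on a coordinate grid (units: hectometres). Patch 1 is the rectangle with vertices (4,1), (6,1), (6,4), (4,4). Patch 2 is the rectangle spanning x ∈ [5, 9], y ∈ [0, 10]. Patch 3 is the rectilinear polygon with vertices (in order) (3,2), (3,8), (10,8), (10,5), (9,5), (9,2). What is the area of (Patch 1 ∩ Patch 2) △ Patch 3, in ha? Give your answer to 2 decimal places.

38.00

|Patch 1 ∩ Patch 2| = 3.
|(Patch 1 ∩ Patch 2) ∩ Patch 3| = 2.
|(Patch 1 ∩ Patch 2) △ Patch 3| = 3 + 39 − 4 = 38.00.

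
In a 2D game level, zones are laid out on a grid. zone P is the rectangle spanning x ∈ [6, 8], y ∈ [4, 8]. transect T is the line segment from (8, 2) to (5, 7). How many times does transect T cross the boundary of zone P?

The segment meets the boundary at (6,5.333), (6.8,4).

2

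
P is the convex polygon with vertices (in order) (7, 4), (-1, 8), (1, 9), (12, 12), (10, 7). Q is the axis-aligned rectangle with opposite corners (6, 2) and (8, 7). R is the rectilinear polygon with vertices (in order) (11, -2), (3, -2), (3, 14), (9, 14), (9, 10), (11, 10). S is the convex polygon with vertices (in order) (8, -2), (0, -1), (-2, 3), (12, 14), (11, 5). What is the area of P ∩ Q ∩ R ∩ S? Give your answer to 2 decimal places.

The intersection is the polygon with vertices (8,7), (8,5), (7,4), (6,4.5), (6,7).
By the shoelace formula its area is 5.25.

5.25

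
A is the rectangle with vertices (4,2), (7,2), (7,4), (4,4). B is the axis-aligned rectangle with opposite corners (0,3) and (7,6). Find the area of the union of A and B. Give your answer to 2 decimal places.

By inclusion–exclusion:
Individual areas: |A| = 6, |B| = 21.
|A∩B|: x∈[4,7], y∈[3,4] → 3·1 = 3.
|A ∪ B| = 27 − 3 = 24.00.

24.00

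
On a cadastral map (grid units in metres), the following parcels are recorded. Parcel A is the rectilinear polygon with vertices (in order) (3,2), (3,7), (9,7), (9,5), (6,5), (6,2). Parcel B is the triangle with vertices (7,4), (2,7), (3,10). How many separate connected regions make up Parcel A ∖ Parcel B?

2

Parcel A ∖ Parcel B splits into 2 disjoint pieces (area 10.5, area 6.6667).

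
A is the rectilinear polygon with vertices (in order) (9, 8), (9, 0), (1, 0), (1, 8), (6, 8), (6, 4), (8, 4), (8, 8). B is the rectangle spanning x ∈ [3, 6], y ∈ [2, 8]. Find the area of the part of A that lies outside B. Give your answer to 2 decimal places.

38.00

|A| = 56, |A∩B| = 18.
|A ∖ B| = |A| − |A∩B| = 56 − 18 = 38.00.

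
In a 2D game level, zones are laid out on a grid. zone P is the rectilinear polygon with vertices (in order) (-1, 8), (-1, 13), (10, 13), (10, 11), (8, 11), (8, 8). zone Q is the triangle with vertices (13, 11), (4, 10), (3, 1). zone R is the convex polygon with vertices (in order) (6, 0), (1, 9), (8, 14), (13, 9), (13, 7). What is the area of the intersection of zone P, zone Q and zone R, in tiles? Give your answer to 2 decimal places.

The intersection is the polygon with vertices (3.778,8), (4,10), (8,10.444), (8,8).
By the shoelace formula its area is 9.11.

9.11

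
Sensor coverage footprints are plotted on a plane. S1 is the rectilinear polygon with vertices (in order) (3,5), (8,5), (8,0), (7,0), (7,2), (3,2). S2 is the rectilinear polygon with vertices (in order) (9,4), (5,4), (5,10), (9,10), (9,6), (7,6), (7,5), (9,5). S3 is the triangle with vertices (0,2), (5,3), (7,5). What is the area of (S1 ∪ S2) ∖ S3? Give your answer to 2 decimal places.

33.03

|S1 ∪ S2| = 36.
|(S1 ∪ S2) ∩ S3| = 2.9714.
|(S1 ∪ S2) ∖ S3| = 36 − 2.9714 = 33.03.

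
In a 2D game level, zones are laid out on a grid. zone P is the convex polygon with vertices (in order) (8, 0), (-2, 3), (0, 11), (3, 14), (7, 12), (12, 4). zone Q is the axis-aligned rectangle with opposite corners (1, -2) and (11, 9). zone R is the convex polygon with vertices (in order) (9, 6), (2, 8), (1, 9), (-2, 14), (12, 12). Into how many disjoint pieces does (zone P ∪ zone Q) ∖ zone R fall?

2

(zone P ∪ zone Q) ∖ zone R splits into 2 disjoint pieces (area 110.7235, area 0.9375).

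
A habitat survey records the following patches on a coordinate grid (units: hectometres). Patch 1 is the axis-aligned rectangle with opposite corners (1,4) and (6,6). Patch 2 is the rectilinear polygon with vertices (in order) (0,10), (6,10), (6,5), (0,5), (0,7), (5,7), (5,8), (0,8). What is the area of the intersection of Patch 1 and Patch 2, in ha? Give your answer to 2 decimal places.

5.00

The intersection is the polygon with vertices (6,5), (1,5), (1,6), (6,6).
By the shoelace formula its area is 5.00.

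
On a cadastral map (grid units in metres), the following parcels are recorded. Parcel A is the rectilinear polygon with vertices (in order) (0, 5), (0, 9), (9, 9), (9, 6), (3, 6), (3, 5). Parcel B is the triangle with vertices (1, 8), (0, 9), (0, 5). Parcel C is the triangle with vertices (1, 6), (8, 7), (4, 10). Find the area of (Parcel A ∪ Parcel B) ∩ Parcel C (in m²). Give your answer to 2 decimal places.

The region (Parcel A ∪ Parcel B) ∩ Parcel C is the polygon with vertices (5.333,9), (8,7), (1,6), (3.25,9).
By the shoelace formula its area is 11.46.

11.46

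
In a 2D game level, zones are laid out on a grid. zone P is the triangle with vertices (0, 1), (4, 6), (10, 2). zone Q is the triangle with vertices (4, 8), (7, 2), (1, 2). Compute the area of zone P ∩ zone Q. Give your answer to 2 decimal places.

The intersection is the polygon with vertices (4,6), (5.5,5), (7,2), (1,2), (1.333,2.667).
By the shoelace formula its area is 13.83.

13.83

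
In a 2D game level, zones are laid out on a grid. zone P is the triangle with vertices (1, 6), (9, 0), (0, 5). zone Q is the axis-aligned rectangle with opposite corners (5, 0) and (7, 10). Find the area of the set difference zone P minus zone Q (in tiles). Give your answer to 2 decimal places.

5.83

|zone P| = 7, |zone P∩zone Q| = 1.1667.
|zone P ∖ zone Q| = |zone P| − |zone P∩zone Q| = 7 − 1.1667 = 5.83.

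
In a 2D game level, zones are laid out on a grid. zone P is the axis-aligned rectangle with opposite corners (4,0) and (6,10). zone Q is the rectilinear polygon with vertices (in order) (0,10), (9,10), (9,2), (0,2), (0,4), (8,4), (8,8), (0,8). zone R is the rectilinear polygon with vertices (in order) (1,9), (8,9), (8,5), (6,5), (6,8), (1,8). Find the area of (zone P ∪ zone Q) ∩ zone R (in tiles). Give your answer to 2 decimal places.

|zone P ∪ zone Q| = 52.
|(zone P ∪ zone Q) ∩ zone R| = 7.00.

7.00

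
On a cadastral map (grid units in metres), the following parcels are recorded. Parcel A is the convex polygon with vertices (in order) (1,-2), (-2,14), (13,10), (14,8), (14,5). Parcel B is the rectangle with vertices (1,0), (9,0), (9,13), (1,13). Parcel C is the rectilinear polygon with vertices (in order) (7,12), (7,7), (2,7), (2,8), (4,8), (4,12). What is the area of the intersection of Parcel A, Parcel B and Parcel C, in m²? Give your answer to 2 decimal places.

The intersection is the polygon with vertices (7,11.6), (7,7), (2,7), (2,8), (4,8), (4,12), (5.5,12).
By the shoelace formula its area is 16.70.

16.70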